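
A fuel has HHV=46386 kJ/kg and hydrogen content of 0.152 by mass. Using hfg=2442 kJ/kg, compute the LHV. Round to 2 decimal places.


LHV = HHV - hfg * 9 * H
Water correction = 2442 * 9 * 0.152 = 3340.656 kJ/kg
LHV = 46386 - 3340.656 = 43045.34 kJ/kg


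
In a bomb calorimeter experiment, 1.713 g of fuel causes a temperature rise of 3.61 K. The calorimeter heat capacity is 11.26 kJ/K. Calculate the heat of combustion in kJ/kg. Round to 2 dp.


Hc = C_cal * delta_T / m_fuel
Q_released = 11.26 * 3.61 = 40.6486 kJ
m_fuel = 1.713 g = 1.713/1000 kg = 0.001713 kg
Hc = 40.6486 / 0.001713 = 23729.48 kJ/kg


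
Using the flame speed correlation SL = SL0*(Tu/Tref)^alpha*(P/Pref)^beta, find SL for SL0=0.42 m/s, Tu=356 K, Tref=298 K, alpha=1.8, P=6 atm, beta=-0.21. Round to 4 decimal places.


SL = SL0 * (Tu/Tref)^alpha * (P/Pref)^beta
T ratio = 356/298 = 1.19463087
(T ratio)^alpha = 1.19463087^1.8 = 1.377275
(P/Pref)^beta = 6^(-0.21) = 0.686417
SL = 0.42 * 1.377275 * 0.686417 = 0.3971 m/s


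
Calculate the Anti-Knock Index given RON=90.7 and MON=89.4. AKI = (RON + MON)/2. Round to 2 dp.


AKI = (RON + MON) / 2
AKI = (90.7 + 89.4) / 2
AKI = 180.1 / 2 = 90.05


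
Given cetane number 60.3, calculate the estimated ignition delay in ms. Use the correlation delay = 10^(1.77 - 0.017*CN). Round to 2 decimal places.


delay = 10^(1.77 - 0.017*CN)
Exponent = 1.77 - 0.017*60.3 = 0.7449
delay = 10^0.7449 = 5.56 ms


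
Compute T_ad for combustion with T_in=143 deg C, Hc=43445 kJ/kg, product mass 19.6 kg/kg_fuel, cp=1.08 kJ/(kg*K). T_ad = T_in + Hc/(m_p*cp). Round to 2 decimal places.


T_ad = T_in + Hc / (m_p * cp)
Denominator = 19.6 * 1.08 = 21.1680
Temperature rise = 43445 / 21.1680 = 2052.39 K
T_ad = 143 + 2052.39 = 2195.39 deg C


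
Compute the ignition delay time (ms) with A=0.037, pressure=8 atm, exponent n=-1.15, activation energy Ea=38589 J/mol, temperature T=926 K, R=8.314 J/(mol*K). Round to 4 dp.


tau = A * P^n * exp(Ea/(R*T))
P^n = 8^(-1.15) = 0.09150536
Ea/(R*T) = 38589/(8.314*926) = 5.012363
exp(Ea/(R*T)) = 150.259383
tau = 0.037 * 0.09150536 * 150.259383 = 0.5087 ms


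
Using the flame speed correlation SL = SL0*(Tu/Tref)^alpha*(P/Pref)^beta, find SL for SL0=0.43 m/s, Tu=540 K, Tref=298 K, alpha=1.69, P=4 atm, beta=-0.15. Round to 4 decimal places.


SL = SL0 * (Tu/Tref)^alpha * (P/Pref)^beta
T ratio = 540/298 = 1.81208054
(T ratio)^alpha = 1.81208054^1.69 = 2.730989
(P/Pref)^beta = 4^(-0.15) = 0.812252
SL = 0.43 * 2.730989 * 0.812252 = 0.9538 m/s


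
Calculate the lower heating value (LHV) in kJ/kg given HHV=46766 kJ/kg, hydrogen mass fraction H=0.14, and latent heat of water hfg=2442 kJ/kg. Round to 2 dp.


LHV = HHV - hfg * 9 * H
Water correction = 2442 * 9 * 0.14 = 3076.920 kJ/kg
LHV = 46766 - 3076.920 = 43689.08 kJ/kg


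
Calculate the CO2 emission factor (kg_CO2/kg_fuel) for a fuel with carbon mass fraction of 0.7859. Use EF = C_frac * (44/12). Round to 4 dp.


EF = C_frac * (M_CO2 / M_C)
EF = 0.7859 * (44/12)
EF = 0.7859 * 3.666667 = 2.8816 kg_CO2/kg_fuel


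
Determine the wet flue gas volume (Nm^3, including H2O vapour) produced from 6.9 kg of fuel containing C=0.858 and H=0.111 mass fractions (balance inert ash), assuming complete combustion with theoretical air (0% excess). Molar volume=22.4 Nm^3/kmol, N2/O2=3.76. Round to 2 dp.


Per kg fuel: CO2 = (C/12 kmol)*22.4 = (0.858/12)*22.4 = 1.60160 Nm^3
Per kg fuel: H2O = (H/2 kmol)*22.4 = (0.111/2)*22.4 = 1.24320 Nm^3
O2 needed per kg fuel = C/12 + H/4 = 0.858/12 + 0.111/4 = 0.09925000 kmol
Per kg fuel: N2 = O2*3.76*22.4 = 0.09925000*3.76*22.4 = 8.35923 Nm^3
Total per kg = 1.60160 + 1.24320 + 8.35923 = 11.20403 Nm^3
Total = 11.20403 * 6.9 = 77.31 Nm^3


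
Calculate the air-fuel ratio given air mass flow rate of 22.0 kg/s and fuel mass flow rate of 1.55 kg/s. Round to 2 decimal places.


AFR = m_air / m_fuel
AFR = 22.0 / 1.55 = 14.19


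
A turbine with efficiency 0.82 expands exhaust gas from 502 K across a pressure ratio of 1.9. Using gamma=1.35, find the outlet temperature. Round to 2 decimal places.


T_out = T_in * (1 - eta * (1 - PR^(-(gamma-1)/gamma)))
Exponent = -(1.35-1)/1.35 = -0.25925926
PR^exp = 1.9^(-0.25925926) = 0.84670193
Factor = 1 - 0.82*(1 - 0.84670193) = 0.87429558
T_out = 502 * 0.87429558 = 438.90 K


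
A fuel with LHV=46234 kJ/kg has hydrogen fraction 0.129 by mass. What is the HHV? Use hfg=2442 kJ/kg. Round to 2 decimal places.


HHV = LHV + hfg * 9 * H
Water addition = 2442 * 9 * 0.129 = 2835.162 kJ/kg
HHV = 46234 + 2835.162 = 49069.16 kJ/kg


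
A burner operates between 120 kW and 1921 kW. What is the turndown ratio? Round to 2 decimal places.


TDR = Q_max / Q_min
TDR = 1921 / 120 = 16.01


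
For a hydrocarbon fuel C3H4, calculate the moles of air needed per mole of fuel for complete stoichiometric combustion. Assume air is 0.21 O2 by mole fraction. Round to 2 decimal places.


Balanced combustion: C3H4 + 4 O2 -> 3 CO2 + 2 H2O
O2 needed = C + H/4 = 3 + 4/4 = 4.00 moles
Air moles = O2 / 0.21 = 4.00 / 0.21 = 19.05 moles air


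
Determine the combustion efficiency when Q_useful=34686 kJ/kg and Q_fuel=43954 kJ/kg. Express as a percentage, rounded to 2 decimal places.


Efficiency = (Q_useful / Q_fuel) * 100
Efficiency = (34686 / 43954) * 100
Efficiency = 0.7891 * 100 = 78.91%


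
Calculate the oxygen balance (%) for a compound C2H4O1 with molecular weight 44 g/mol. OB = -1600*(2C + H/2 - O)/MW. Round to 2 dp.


OB = -1600 * (2C + H/2 - O) / MW
Inner = 2*2 + 4/2 - 1 = 5.00
OB = -1600 * 5.00 / 44 = -181.82%


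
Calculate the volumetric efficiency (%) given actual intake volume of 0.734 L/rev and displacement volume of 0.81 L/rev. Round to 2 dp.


eta_v = (V_actual / V_disp) * 100
Ratio = 0.734 / 0.81 = 0.9062
eta_v = 0.9062 * 100 = 90.62%


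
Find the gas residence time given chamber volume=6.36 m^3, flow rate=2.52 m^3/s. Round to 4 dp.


tau = V / Q_flow
tau = 6.36 / 2.52 = 2.5238 s


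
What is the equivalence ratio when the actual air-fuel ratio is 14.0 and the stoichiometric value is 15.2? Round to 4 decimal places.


phi = AFR_stoich / AFR_actual
phi = 15.2 / 14.0 = 1.0857


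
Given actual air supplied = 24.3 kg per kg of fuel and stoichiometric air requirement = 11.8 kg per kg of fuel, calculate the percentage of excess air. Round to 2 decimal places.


Excess air = actual - stoichiometric = 24.3 - 11.8 = 12.50 kg/kg fuel
Excess air % = (excess / stoich) * 100 = (12.50 / 11.8) * 100 = 105.93%


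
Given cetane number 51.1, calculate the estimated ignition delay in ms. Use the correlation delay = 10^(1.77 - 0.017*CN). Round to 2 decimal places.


delay = 10^(1.77 - 0.017*CN)
Exponent = 1.77 - 0.017*51.1 = 0.9013
delay = 10^0.9013 = 7.97 ms


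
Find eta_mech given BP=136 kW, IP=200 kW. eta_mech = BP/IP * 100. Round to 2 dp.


eta_mech = (BP / IP) * 100
Ratio = 136 / 200 = 0.6800
eta_mech = 0.6800 * 100 = 68.00%


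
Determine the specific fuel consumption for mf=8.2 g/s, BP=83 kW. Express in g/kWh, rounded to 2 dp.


SFC = (mf / BP) * 3600
Rate = 8.2 / 83 = 0.098795 g/(s*kW)
SFC = 0.098795 * 3600 = 355.66 g/kWh


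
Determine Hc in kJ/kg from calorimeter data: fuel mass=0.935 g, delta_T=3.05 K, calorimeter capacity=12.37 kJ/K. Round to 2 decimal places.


Hc = C_cal * delta_T / m_fuel
Q_released = 12.37 * 3.05 = 37.7285 kJ
m_fuel = 0.935 g = 0.935/1000 kg = 0.000935 kg
Hc = 37.7285 / 0.000935 = 40351.34 kJ/kg


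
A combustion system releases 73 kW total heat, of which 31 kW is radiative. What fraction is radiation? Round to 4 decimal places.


f_rad = Q_rad / Q_total
f_rad = 31 / 73 = 0.4247


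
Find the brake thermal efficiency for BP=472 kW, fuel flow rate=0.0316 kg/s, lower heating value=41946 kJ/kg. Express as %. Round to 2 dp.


eta_BTE = (BP / (mf * LHV)) * 100
Denominator = 0.0316 * 41946 = 1325.4936 kW
eta_BTE = (472 / 1325.4936) * 100 = 35.61%


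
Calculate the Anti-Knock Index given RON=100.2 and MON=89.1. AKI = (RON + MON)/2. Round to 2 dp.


AKI = (RON + MON) / 2
AKI = (100.2 + 89.1) / 2
AKI = 189.3 / 2 = 94.65


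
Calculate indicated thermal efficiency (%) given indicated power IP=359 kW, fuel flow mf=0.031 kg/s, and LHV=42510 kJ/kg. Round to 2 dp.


eta_ith = (IP / (mf * LHV)) * 100
Denominator = 0.031 * 42510 = 1317.8100 kW
eta_ith = (359 / 1317.8100) * 100 = 27.24%


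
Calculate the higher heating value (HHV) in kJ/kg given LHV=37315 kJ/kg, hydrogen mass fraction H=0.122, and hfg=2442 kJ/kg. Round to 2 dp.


HHV = LHV + hfg * 9 * H
Water addition = 2442 * 9 * 0.122 = 2681.316 kJ/kg
HHV = 37315 + 2681.316 = 39996.32 kJ/kg


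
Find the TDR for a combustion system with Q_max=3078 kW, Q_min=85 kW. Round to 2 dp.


TDR = Q_max / Q_min
TDR = 3078 / 85 = 36.21


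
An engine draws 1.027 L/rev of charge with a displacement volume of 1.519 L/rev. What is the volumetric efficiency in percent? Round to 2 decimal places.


eta_v = (V_actual / V_disp) * 100
Ratio = 1.027 / 1.519 = 0.6761
eta_v = 0.6761 * 100 = 67.61%


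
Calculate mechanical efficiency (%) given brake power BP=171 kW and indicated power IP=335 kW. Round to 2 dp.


eta_mech = (BP / IP) * 100
Ratio = 171 / 335 = 0.5104
eta_mech = 0.5104 * 100 = 51.04%


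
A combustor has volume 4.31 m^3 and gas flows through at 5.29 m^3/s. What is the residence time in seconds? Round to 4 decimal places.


tau = V / Q_flow
tau = 4.31 / 5.29 = 0.8147 s


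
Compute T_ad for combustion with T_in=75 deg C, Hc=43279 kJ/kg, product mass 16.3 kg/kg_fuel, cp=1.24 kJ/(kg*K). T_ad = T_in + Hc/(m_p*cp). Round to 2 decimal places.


T_ad = T_in + Hc / (m_p * cp)
Denominator = 16.3 * 1.24 = 20.2120
Temperature rise = 43279 / 20.2120 = 2141.25 K
T_ad = 75 + 2141.25 = 2216.25 deg C


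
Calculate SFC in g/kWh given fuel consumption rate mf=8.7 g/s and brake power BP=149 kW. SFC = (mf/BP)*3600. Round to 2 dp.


SFC = (mf / BP) * 3600
Rate = 8.7 / 149 = 0.058389 g/(s*kW)
SFC = 0.058389 * 3600 = 210.20 g/kWh


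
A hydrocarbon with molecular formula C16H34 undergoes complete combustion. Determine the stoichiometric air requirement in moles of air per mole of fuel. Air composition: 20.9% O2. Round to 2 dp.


Balanced combustion: C16H34 + 24.5 O2 -> 16 CO2 + 17 H2O
O2 needed = C + H/4 = 16 + 34/4 = 24.50 moles
Air moles = O2 / 0.209 = 24.50 / 0.209 = 117.22 moles air


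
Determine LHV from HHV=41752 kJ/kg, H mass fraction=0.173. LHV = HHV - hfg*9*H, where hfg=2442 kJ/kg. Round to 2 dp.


LHV = HHV - hfg * 9 * H
Water correction = 2442 * 9 * 0.173 = 3802.194 kJ/kg
LHV = 41752 - 3802.194 = 37949.81 kJ/kg


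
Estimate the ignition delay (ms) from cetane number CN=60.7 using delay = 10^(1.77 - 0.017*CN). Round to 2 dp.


delay = 10^(1.77 - 0.017*CN)
Exponent = 1.77 - 0.017*60.7 = 0.7381
delay = 10^0.7381 = 5.47 ms


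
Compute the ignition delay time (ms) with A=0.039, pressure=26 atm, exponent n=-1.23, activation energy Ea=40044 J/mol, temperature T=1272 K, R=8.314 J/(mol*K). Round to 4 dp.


tau = A * P^n * exp(Ea/(R*T))
P^n = 26^(-1.23) = 0.01817954
Ea/(R*T) = 40044/(8.314*1272) = 3.786521
exp(Ea/(R*T)) = 44.102681
tau = 0.039 * 0.01817954 * 44.102681 = 0.0313 ms


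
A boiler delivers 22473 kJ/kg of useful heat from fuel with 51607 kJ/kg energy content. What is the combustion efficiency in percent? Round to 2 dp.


Efficiency = (Q_useful / Q_fuel) * 100
Efficiency = (22473 / 51607) * 100
Efficiency = 0.4355 * 100 = 43.55%


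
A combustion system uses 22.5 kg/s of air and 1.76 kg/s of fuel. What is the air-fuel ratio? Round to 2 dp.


AFR = m_air / m_fuel
AFR = 22.5 / 1.76 = 12.78


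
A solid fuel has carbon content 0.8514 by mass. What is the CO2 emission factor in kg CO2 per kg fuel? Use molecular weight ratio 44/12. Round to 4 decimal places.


EF = C_frac * (M_CO2 / M_C)
EF = 0.8514 * (44/12)
EF = 0.8514 * 3.666667 = 3.1218 kg_CO2/kg_fuel


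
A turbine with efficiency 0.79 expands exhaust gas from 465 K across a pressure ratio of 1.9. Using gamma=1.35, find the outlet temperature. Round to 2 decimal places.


T_out = T_in * (1 - eta * (1 - PR^(-(gamma-1)/gamma)))
Exponent = -(1.35-1)/1.35 = -0.25925926
PR^exp = 1.9^(-0.25925926) = 0.84670193
Factor = 1 - 0.79*(1 - 0.84670193) = 0.87889452
T_out = 465 * 0.87889452 = 408.69 K


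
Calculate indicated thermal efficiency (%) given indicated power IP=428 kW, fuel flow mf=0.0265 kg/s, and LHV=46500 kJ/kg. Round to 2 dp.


eta_ith = (IP / (mf * LHV)) * 100
Denominator = 0.0265 * 46500 = 1232.2500 kW
eta_ith = (428 / 1232.2500) * 100 = 34.73%


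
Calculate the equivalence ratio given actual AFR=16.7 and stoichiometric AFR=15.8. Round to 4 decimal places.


phi = AFR_stoich / AFR_actual
phi = 15.8 / 16.7 = 0.9461


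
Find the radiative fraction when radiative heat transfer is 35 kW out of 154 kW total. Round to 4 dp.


f_rad = Q_rad / Q_total
f_rad = 35 / 154 = 0.2273


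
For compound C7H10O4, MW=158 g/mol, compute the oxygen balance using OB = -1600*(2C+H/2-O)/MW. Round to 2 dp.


OB = -1600 * (2C + H/2 - O) / MW
Inner = 2*7 + 10/2 - 4 = 15.00
OB = -1600 * 15.00 / 158 = -151.90%


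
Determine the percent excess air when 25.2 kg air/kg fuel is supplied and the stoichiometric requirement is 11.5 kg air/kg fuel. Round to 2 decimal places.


Excess air = actual - stoichiometric = 25.2 - 11.5 = 13.70 kg/kg fuel
Excess air % = (excess / stoich) * 100 = (13.70 / 11.5) * 100 = 119.13%


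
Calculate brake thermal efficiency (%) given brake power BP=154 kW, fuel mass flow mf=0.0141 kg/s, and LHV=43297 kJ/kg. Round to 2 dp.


eta_BTE = (BP / (mf * LHV)) * 100
Denominator = 0.0141 * 43297 = 610.4877 kW
eta_BTE = (154 / 610.4877) * 100 = 25.23%


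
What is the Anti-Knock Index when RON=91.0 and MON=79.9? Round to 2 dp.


AKI = (RON + MON) / 2
AKI = (91.0 + 79.9) / 2
AKI = 170.9 / 2 = 85.45


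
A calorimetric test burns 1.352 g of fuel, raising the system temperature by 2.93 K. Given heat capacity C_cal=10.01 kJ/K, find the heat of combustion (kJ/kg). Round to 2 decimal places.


Hc = C_cal * delta_T / m_fuel
Q_released = 10.01 * 2.93 = 29.3293 kJ
m_fuel = 1.352 g = 1.352/1000 kg = 0.001352 kg
Hc = 29.3293 / 0.001352 = 21693.27 kJ/kg


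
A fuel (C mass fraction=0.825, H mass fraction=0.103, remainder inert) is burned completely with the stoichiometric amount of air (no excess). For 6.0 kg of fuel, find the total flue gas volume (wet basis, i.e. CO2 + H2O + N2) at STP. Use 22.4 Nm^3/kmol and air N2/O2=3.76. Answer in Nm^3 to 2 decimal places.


Per kg fuel: CO2 = (C/12 kmol)*22.4 = (0.825/12)*22.4 = 1.54000 Nm^3
Per kg fuel: H2O = (H/2 kmol)*22.4 = (0.103/2)*22.4 = 1.15360 Nm^3
O2 needed per kg fuel = C/12 + H/4 = 0.825/12 + 0.103/4 = 0.09450000 kmol
Per kg fuel: N2 = O2*3.76*22.4 = 0.09450000*3.76*22.4 = 7.95917 Nm^3
Total per kg = 1.54000 + 1.15360 + 7.95917 = 10.65277 Nm^3
Total = 10.65277 * 6.0 = 63.92 Nm^3


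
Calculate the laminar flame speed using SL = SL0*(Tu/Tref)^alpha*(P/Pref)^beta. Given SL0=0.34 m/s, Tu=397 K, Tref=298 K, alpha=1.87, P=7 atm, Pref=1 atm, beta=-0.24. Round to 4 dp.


SL = SL0 * (Tu/Tref)^alpha * (P/Pref)^beta
T ratio = 397/298 = 1.33221477
(T ratio)^alpha = 1.33221477^1.87 = 1.709834
(P/Pref)^beta = 7^(-0.24) = 0.626869
SL = 0.34 * 1.709834 * 0.626869 = 0.3644 m/s


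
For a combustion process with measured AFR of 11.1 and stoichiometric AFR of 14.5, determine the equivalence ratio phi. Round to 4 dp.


phi = AFR_stoich / AFR_actual
phi = 14.5 / 11.1 = 1.3063


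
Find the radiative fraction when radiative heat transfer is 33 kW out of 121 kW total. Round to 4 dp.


f_rad = Q_rad / Q_total
f_rad = 33 / 121 = 0.2727


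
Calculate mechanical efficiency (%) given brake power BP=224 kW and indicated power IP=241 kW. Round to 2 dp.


eta_mech = (BP / IP) * 100
Ratio = 224 / 241 = 0.9295
eta_mech = 0.9295 * 100 = 92.95%


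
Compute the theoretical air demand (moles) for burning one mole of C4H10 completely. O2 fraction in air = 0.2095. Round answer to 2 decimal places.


Balanced combustion: C4H10 + 6.5 O2 -> 4 CO2 + 5 H2O
O2 needed = C + H/4 = 4 + 10/4 = 6.50 moles
Air moles = O2 / 0.2095 = 6.50 / 0.2095 = 31.03 moles air


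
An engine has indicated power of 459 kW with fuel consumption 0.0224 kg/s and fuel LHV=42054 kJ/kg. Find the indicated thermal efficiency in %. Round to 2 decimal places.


eta_ith = (IP / (mf * LHV)) * 100
Denominator = 0.0224 * 42054 = 942.0096 kW
eta_ith = (459 / 942.0096) * 100 = 48.73%


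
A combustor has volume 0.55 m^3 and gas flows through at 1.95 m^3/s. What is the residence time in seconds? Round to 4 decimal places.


tau = V / Q_flow
tau = 0.55 / 1.95 = 0.2821 s


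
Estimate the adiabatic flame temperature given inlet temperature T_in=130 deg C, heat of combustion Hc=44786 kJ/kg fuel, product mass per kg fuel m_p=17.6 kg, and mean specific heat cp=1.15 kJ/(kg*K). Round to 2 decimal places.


T_ad = T_in + Hc / (m_p * cp)
Denominator = 17.6 * 1.15 = 20.2400
Temperature rise = 44786 / 20.2400 = 2212.75 K
T_ad = 130 + 2212.75 = 2342.75 deg C


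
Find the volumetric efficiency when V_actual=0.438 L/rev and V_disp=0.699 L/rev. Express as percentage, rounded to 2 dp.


eta_v = (V_actual / V_disp) * 100
Ratio = 0.438 / 0.699 = 0.6266
eta_v = 0.6266 * 100 = 62.66%


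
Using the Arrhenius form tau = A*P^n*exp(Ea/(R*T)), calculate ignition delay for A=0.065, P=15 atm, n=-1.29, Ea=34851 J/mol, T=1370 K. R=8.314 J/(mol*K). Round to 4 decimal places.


tau = A * P^n * exp(Ea/(R*T))
P^n = 15^(-1.29) = 0.03039781
Ea/(R*T) = 34851/(8.314*1370) = 3.059741
exp(Ea/(R*T)) = 21.322033
tau = 0.065 * 0.03039781 * 21.322033 = 0.0421 ms


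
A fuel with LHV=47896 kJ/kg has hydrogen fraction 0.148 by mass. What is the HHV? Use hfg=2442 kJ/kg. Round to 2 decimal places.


HHV = LHV + hfg * 9 * H
Water addition = 2442 * 9 * 0.148 = 3252.744 kJ/kg
HHV = 47896 + 3252.744 = 51148.74 kJ/kg


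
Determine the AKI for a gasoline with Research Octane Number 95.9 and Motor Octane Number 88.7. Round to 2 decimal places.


AKI = (RON + MON) / 2
AKI = (95.9 + 88.7) / 2
AKI = 184.6 / 2 = 92.30


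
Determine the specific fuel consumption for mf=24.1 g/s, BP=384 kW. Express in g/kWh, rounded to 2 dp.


SFC = (mf / BP) * 3600
Rate = 24.1 / 384 = 0.062760 g/(s*kW)
SFC = 0.062760 * 3600 = 225.94 g/kWh


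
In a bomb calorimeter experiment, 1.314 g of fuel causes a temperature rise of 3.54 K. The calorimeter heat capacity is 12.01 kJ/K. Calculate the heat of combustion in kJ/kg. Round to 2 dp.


Hc = C_cal * delta_T / m_fuel
Q_released = 12.01 * 3.54 = 42.5154 kJ
m_fuel = 1.314 g = 1.314/1000 kg = 0.001314 kg
Hc = 42.5154 / 0.001314 = 32355.71 kJ/kg


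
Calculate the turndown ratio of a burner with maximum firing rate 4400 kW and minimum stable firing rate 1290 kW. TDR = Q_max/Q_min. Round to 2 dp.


TDR = Q_max / Q_min
TDR = 4400 / 1290 = 3.41


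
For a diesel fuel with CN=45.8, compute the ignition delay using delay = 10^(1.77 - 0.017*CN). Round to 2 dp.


delay = 10^(1.77 - 0.017*CN)
Exponent = 1.77 - 0.017*45.8 = 0.9914
delay = 10^0.9914 = 9.80 ms


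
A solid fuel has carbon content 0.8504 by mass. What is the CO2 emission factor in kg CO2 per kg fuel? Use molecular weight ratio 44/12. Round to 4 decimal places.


EF = C_frac * (M_CO2 / M_C)
EF = 0.8504 * (44/12)
EF = 0.8504 * 3.666667 = 3.1181 kg_CO2/kg_fuel


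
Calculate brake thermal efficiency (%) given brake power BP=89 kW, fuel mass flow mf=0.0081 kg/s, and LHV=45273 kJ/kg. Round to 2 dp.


eta_BTE = (BP / (mf * LHV)) * 100
Denominator = 0.0081 * 45273 = 366.7113 kW
eta_BTE = (89 / 366.7113) * 100 = 24.27%


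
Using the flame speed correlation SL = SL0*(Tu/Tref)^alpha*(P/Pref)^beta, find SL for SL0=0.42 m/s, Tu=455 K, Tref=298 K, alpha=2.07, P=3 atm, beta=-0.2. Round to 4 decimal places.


SL = SL0 * (Tu/Tref)^alpha * (P/Pref)^beta
T ratio = 455/298 = 1.52684564
(T ratio)^alpha = 1.52684564^2.07 = 2.401353
(P/Pref)^beta = 3^(-0.2) = 0.802742
SL = 0.42 * 2.401353 * 0.802742 = 0.8096 m/s


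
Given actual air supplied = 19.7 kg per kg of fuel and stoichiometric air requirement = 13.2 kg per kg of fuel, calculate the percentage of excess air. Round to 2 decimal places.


Excess air = actual - stoichiometric = 19.7 - 13.2 = 6.50 kg/kg fuel
Excess air % = (excess / stoich) * 100 = (6.50 / 13.2) * 100 = 49.24%


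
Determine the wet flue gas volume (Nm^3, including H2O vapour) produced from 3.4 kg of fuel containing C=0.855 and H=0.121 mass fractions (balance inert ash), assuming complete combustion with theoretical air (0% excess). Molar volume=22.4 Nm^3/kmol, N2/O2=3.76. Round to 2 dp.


Per kg fuel: CO2 = (C/12 kmol)*22.4 = (0.855/12)*22.4 = 1.59600 Nm^3
Per kg fuel: H2O = (H/2 kmol)*22.4 = (0.121/2)*22.4 = 1.35520 Nm^3
O2 needed per kg fuel = C/12 + H/4 = 0.855/12 + 0.121/4 = 0.10150000 kmol
Per kg fuel: N2 = O2*3.76*22.4 = 0.10150000*3.76*22.4 = 8.54874 Nm^3
Total per kg = 1.59600 + 1.35520 + 8.54874 = 11.49994 Nm^3
Total = 11.49994 * 3.4 = 39.10 Nm^3


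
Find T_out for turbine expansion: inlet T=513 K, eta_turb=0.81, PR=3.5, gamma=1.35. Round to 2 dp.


T_out = T_in * (1 - eta * (1 - PR^(-(gamma-1)/gamma)))
Exponent = -(1.35-1)/1.35 = -0.25925926
PR^exp = 3.5^(-0.25925926) = 0.72267881
Factor = 1 - 0.81*(1 - 0.72267881) = 0.77536984
T_out = 513 * 0.77536984 = 397.76 K


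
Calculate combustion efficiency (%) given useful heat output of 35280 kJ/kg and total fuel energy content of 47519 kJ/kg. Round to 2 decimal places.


Efficiency = (Q_useful / Q_fuel) * 100
Efficiency = (35280 / 47519) * 100
Efficiency = 0.7424 * 100 = 74.24%


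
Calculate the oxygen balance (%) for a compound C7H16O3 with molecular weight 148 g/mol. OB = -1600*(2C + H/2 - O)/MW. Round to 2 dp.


OB = -1600 * (2C + H/2 - O) / MW
Inner = 2*7 + 16/2 - 3 = 19.00
OB = -1600 * 19.00 / 148 = -205.41%


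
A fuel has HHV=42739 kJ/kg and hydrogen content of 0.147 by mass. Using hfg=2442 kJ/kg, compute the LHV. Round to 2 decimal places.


LHV = HHV - hfg * 9 * H
Water correction = 2442 * 9 * 0.147 = 3230.766 kJ/kg
LHV = 42739 - 3230.766 = 39508.23 kJ/kg


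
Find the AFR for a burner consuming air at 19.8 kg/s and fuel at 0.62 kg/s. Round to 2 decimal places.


AFR = m_air / m_fuel
AFR = 19.8 / 0.62 = 31.94


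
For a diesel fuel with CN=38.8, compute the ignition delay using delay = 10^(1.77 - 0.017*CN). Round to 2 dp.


delay = 10^(1.77 - 0.017*CN)
Exponent = 1.77 - 0.017*38.8 = 1.1104
delay = 10^1.1104 = 12.89 ms


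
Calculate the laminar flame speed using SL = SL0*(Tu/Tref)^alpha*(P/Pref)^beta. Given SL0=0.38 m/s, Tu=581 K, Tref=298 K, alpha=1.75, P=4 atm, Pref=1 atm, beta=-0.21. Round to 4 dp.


SL = SL0 * (Tu/Tref)^alpha * (P/Pref)^beta
T ratio = 581/298 = 1.94966443
(T ratio)^alpha = 1.94966443^1.75 = 3.216842
(P/Pref)^beta = 4^(-0.21) = 0.747425
SL = 0.38 * 3.216842 * 0.747425 = 0.9137 m/s


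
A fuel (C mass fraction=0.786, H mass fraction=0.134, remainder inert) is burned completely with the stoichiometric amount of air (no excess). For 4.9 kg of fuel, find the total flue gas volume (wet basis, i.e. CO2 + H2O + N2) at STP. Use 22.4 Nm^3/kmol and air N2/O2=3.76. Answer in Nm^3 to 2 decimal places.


Per kg fuel: CO2 = (C/12 kmol)*22.4 = (0.786/12)*22.4 = 1.46720 Nm^3
Per kg fuel: H2O = (H/2 kmol)*22.4 = (0.134/2)*22.4 = 1.50080 Nm^3
O2 needed per kg fuel = C/12 + H/4 = 0.786/12 + 0.134/4 = 0.09900000 kmol
Per kg fuel: N2 = O2*3.76*22.4 = 0.09900000*3.76*22.4 = 8.33818 Nm^3
Total per kg = 1.46720 + 1.50080 + 8.33818 = 11.30618 Nm^3
Total = 11.30618 * 4.9 = 55.40 Nm^3


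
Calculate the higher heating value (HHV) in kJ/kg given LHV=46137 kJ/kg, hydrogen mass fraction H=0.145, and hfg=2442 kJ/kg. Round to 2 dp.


HHV = LHV + hfg * 9 * H
Water addition = 2442 * 9 * 0.145 = 3186.810 kJ/kg
HHV = 46137 + 3186.810 = 49323.81 kJ/kg


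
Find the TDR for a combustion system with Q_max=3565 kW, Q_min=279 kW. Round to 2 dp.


TDR = Q_max / Q_min
TDR = 3565 / 279 = 12.78


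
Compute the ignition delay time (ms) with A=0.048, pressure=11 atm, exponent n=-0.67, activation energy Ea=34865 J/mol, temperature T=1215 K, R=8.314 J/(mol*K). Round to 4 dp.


tau = A * P^n * exp(Ea/(R*T))
P^n = 11^(-0.67) = 0.20057043
Ea/(R*T) = 34865/(8.314*1215) = 3.451464
exp(Ea/(R*T)) = 31.546549
tau = 0.048 * 0.20057043 * 31.546549 = 0.3037 ms


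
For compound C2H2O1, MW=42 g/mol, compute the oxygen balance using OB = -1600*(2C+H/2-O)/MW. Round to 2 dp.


OB = -1600 * (2C + H/2 - O) / MW
Inner = 2*2 + 2/2 - 1 = 4.00
OB = -1600 * 4.00 / 42 = -152.38%


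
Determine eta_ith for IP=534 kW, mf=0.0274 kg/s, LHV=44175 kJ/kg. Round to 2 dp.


eta_ith = (IP / (mf * LHV)) * 100
Denominator = 0.0274 * 44175 = 1210.3950 kW
eta_ith = (534 / 1210.3950) * 100 = 44.12%


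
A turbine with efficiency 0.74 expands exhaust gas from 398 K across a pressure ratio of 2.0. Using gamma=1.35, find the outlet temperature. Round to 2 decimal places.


T_out = T_in * (1 - eta * (1 - PR^(-(gamma-1)/gamma)))
Exponent = -(1.35-1)/1.35 = -0.25925926
PR^exp = 2.0^(-0.25925926) = 0.83551680
Factor = 1 - 0.74*(1 - 0.83551680) = 0.87828243
T_out = 398 * 0.87828243 = 349.56 K


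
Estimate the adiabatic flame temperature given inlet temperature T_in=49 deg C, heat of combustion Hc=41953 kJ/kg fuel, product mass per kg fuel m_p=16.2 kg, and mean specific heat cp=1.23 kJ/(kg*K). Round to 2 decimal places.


T_ad = T_in + Hc / (m_p * cp)
Denominator = 16.2 * 1.23 = 19.9260
Temperature rise = 41953 / 19.9260 = 2105.44 K
T_ad = 49 + 2105.44 = 2154.44 deg C


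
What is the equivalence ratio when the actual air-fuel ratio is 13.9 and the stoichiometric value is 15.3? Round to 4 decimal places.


phi = AFR_stoich / AFR_actual
phi = 15.3 / 13.9 = 1.1007


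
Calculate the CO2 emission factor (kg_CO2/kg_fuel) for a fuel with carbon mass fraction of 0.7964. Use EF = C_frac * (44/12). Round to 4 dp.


EF = C_frac * (M_CO2 / M_C)
EF = 0.7964 * (44/12)
EF = 0.7964 * 3.666667 = 2.9201 kg_CO2/kg_fuel


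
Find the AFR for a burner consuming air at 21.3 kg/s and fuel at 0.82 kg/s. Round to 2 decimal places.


AFR = m_air / m_fuel
AFR = 21.3 / 0.82 = 25.98


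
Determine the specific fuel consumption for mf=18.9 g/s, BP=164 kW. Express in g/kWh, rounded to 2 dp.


SFC = (mf / BP) * 3600
Rate = 18.9 / 164 = 0.115244 g/(s*kW)
SFC = 0.115244 * 3600 = 414.88 g/kWh


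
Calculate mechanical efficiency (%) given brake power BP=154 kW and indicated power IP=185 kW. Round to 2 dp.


eta_mech = (BP / IP) * 100
Ratio = 154 / 185 = 0.8324
eta_mech = 0.8324 * 100 = 83.24%


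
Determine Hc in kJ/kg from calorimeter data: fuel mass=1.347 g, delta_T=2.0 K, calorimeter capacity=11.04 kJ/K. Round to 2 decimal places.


Hc = C_cal * delta_T / m_fuel
Q_released = 11.04 * 2.0 = 22.0800 kJ
m_fuel = 1.347 g = 1.347/1000 kg = 0.001347 kg
Hc = 22.0800 / 0.001347 = 16391.98 kJ/kg


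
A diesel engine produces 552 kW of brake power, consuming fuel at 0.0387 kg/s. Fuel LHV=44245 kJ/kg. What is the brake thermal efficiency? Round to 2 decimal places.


eta_BTE = (BP / (mf * LHV)) * 100
Denominator = 0.0387 * 44245 = 1712.2815 kW
eta_BTE = (552 / 1712.2815) * 100 = 32.24%


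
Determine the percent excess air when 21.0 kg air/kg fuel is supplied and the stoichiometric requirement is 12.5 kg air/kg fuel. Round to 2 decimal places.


Excess air = actual - stoichiometric = 21.0 - 12.5 = 8.50 kg/kg fuel
Excess air % = (excess / stoich) * 100 = (8.50 / 12.5) * 100 = 68.00%


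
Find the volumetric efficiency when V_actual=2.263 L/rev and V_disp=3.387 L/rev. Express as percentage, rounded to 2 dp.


eta_v = (V_actual / V_disp) * 100
Ratio = 2.263 / 3.387 = 0.6681
eta_v = 0.6681 * 100 = 66.81%


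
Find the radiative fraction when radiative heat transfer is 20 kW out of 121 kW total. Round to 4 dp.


f_rad = Q_rad / Q_total
f_rad = 20 / 121 = 0.1653


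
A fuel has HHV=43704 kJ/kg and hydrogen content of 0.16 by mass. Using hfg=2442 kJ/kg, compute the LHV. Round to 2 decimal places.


LHV = HHV - hfg * 9 * H
Water correction = 2442 * 9 * 0.16 = 3516.480 kJ/kg
LHV = 43704 - 3516.480 = 40187.52 kJ/kg


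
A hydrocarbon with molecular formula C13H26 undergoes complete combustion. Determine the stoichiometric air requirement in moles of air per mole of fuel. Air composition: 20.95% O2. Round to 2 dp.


Balanced combustion: C13H26 + 19.5 O2 -> 13 CO2 + 13 H2O
O2 needed = C + H/4 = 13 + 26/4 = 19.50 moles
Air moles = O2 / 0.2095 = 19.50 / 0.2095 = 93.08 moles air


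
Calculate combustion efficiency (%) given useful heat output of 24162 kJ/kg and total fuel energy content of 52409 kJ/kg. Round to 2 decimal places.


Efficiency = (Q_useful / Q_fuel) * 100
Efficiency = (24162 / 52409) * 100
Efficiency = 0.4610 * 100 = 46.10%


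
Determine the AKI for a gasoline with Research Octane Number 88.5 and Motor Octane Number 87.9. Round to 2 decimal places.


AKI = (RON + MON) / 2
AKI = (88.5 + 87.9) / 2
AKI = 176.4 / 2 = 88.20


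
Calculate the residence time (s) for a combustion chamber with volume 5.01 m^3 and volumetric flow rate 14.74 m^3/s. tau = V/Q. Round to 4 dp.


tau = V / Q_flow
tau = 5.01 / 14.74 = 0.3399 s


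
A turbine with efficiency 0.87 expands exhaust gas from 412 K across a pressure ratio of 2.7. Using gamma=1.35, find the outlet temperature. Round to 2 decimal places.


T_out = T_in * (1 - eta * (1 - PR^(-(gamma-1)/gamma)))
Exponent = -(1.35-1)/1.35 = -0.25925926
PR^exp = 2.7^(-0.25925926) = 0.77297411
Factor = 1 - 0.87*(1 - 0.77297411) = 0.80248748
T_out = 412 * 0.80248748 = 330.62 K


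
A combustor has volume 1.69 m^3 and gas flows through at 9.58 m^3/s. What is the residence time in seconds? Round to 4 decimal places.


tau = V / Q_flow
tau = 1.69 / 9.58 = 0.1764 s


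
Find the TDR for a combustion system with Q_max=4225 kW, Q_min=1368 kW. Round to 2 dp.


TDR = Q_max / Q_min
TDR = 4225 / 1368 = 3.09


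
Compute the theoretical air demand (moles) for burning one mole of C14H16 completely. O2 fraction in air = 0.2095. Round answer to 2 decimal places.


Balanced combustion: C14H16 + 18 O2 -> 14 CO2 + 8 H2O
O2 needed = C + H/4 = 14 + 16/4 = 18.00 moles
Air moles = O2 / 0.2095 = 18.00 / 0.2095 = 85.92 moles air


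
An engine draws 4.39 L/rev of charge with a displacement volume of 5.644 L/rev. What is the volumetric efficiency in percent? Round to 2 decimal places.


eta_v = (V_actual / V_disp) * 100
Ratio = 4.39 / 5.644 = 0.7778
eta_v = 0.7778 * 100 = 77.78%


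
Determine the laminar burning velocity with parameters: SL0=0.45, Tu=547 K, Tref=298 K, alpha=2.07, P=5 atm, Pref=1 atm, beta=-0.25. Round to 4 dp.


SL = SL0 * (Tu/Tref)^alpha * (P/Pref)^beta
T ratio = 547/298 = 1.83557047
(T ratio)^alpha = 1.83557047^2.07 = 3.515654
(P/Pref)^beta = 5^(-0.25) = 0.668740
SL = 0.45 * 3.515654 * 0.668740 = 1.0580 m/s


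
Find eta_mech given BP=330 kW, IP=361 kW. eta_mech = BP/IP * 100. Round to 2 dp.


eta_mech = (BP / IP) * 100
Ratio = 330 / 361 = 0.9141
eta_mech = 0.9141 * 100 = 91.41%


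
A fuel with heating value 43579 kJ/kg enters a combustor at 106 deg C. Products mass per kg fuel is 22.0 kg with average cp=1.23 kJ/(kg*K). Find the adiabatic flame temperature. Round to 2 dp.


T_ad = T_in + Hc / (m_p * cp)
Denominator = 22.0 * 1.23 = 27.0600
Temperature rise = 43579 / 27.0600 = 1610.46 K
T_ad = 106 + 1610.46 = 1716.46 deg C


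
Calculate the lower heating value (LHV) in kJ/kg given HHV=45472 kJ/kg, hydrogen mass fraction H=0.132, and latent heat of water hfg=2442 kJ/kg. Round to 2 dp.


LHV = HHV - hfg * 9 * H
Water correction = 2442 * 9 * 0.132 = 2901.096 kJ/kg
LHV = 45472 - 2901.096 = 42570.90 kJ/kg


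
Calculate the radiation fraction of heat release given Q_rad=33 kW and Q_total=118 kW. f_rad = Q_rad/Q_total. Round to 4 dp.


f_rad = Q_rad / Q_total
f_rad = 33 / 118 = 0.2797


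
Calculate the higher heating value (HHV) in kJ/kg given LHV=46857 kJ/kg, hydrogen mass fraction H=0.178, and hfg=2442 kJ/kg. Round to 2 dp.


HHV = LHV + hfg * 9 * H
Water addition = 2442 * 9 * 0.178 = 3912.084 kJ/kg
HHV = 46857 + 3912.084 = 50769.08 kJ/kg


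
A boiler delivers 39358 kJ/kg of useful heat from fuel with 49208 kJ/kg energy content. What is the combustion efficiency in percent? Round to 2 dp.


Efficiency = (Q_useful / Q_fuel) * 100
Efficiency = (39358 / 49208) * 100
Efficiency = 0.7998 * 100 = 79.98%


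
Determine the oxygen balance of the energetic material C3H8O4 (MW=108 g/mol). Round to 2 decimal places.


OB = -1600 * (2C + H/2 - O) / MW
Inner = 2*3 + 8/2 - 4 = 6.00
OB = -1600 * 6.00 / 108 = -88.89%


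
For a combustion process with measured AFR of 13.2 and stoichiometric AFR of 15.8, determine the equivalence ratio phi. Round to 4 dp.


phi = AFR_stoich / AFR_actual
phi = 15.8 / 13.2 = 1.1970


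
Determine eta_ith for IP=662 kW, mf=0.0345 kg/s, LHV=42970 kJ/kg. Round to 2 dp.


eta_ith = (IP / (mf * LHV)) * 100
Denominator = 0.0345 * 42970 = 1482.4650 kW
eta_ith = (662 / 1482.4650) * 100 = 44.66%


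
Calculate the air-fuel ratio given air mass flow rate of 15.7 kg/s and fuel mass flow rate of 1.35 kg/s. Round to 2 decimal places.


AFR = m_air / m_fuel
AFR = 15.7 / 1.35 = 11.63


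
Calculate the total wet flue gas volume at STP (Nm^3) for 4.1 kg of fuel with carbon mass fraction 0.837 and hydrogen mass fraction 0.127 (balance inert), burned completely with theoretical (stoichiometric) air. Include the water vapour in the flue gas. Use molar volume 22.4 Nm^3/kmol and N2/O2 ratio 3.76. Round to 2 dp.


Per kg fuel: CO2 = (C/12 kmol)*22.4 = (0.837/12)*22.4 = 1.56240 Nm^3
Per kg fuel: H2O = (H/2 kmol)*22.4 = (0.127/2)*22.4 = 1.42240 Nm^3
O2 needed per kg fuel = C/12 + H/4 = 0.837/12 + 0.127/4 = 0.10150000 kmol
Per kg fuel: N2 = O2*3.76*22.4 = 0.10150000*3.76*22.4 = 8.54874 Nm^3
Total per kg = 1.56240 + 1.42240 + 8.54874 = 11.53354 Nm^3
Total = 11.53354 * 4.1 = 47.29 Nm^3


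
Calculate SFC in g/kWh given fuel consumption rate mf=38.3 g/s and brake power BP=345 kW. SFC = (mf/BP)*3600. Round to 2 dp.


SFC = (mf / BP) * 3600
Rate = 38.3 / 345 = 0.111014 g/(s*kW)
SFC = 0.111014 * 3600 = 399.65 g/kWh


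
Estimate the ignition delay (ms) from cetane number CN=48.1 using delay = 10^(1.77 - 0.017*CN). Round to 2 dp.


delay = 10^(1.77 - 0.017*CN)
Exponent = 1.77 - 0.017*48.1 = 0.9523
delay = 10^0.9523 = 8.96 ms


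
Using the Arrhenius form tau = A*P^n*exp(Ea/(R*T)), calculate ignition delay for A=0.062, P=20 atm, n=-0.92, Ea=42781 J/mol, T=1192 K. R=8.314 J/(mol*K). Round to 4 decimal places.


tau = A * P^n * exp(Ea/(R*T))
P^n = 20^(-0.92) = 0.06354076
Ea/(R*T) = 42781/(8.314*1192) = 4.316827
exp(Ea/(R*T)) = 74.950442
tau = 0.062 * 0.06354076 * 74.950442 = 0.2953 ms


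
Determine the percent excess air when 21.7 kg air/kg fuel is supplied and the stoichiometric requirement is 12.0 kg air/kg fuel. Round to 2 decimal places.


Excess air = actual - stoichiometric = 21.7 - 12.0 = 9.70 kg/kg fuel
Excess air % = (excess / stoich) * 100 = (9.70 / 12.0) * 100 = 80.83%


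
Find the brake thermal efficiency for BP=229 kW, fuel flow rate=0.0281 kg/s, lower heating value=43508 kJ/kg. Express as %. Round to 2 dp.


eta_BTE = (BP / (mf * LHV)) * 100
Denominator = 0.0281 * 43508 = 1222.5748 kW
eta_BTE = (229 / 1222.5748) * 100 = 18.73%


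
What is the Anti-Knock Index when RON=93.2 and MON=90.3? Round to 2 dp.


AKI = (RON + MON) / 2
AKI = (93.2 + 90.3) / 2
AKI = 183.5 / 2 = 91.75


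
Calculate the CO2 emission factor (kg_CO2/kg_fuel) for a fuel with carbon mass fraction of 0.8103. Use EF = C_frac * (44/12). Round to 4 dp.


EF = C_frac * (M_CO2 / M_C)
EF = 0.8103 * (44/12)
EF = 0.8103 * 3.666667 = 2.9711 kg_CO2/kg_fuel


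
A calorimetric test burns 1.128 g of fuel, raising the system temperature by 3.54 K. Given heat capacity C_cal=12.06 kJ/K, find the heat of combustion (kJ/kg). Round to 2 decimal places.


Hc = C_cal * delta_T / m_fuel
Q_released = 12.06 * 3.54 = 42.6924 kJ
m_fuel = 1.128 g = 1.128/1000 kg = 0.001128 kg
Hc = 42.6924 / 0.001128 = 37847.87 kJ/kg


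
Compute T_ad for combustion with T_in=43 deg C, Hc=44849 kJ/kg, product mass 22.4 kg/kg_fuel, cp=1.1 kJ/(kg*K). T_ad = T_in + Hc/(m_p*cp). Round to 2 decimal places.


T_ad = T_in + Hc / (m_p * cp)
Denominator = 22.4 * 1.1 = 24.6400
Temperature rise = 44849 / 24.6400 = 1820.17 K
T_ad = 43 + 1820.17 = 1863.17 deg C


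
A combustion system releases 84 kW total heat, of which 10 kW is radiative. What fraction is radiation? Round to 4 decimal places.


f_rad = Q_rad / Q_total
f_rad = 10 / 84 = 0.1190


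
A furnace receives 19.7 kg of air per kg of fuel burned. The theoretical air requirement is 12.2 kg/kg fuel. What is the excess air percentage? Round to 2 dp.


Excess air = actual - stoichiometric = 19.7 - 12.2 = 7.50 kg/kg fuel
Excess air % = (excess / stoich) * 100 = (7.50 / 12.2) * 100 = 61.48%


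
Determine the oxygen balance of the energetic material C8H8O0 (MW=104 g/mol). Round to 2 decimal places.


OB = -1600 * (2C + H/2 - O) / MW
Inner = 2*8 + 8/2 - 0 = 20.00
OB = -1600 * 20.00 / 104 = -307.69%


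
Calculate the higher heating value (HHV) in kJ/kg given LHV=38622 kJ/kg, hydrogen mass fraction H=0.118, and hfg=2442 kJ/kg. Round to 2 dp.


HHV = LHV + hfg * 9 * H
Water addition = 2442 * 9 * 0.118 = 2593.404 kJ/kg
HHV = 38622 + 2593.404 = 41215.40 kJ/kg


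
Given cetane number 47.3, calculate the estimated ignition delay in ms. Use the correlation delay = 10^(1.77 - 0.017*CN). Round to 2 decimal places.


delay = 10^(1.77 - 0.017*CN)
Exponent = 1.77 - 0.017*47.3 = 0.9659
delay = 10^0.9659 = 9.24 ms


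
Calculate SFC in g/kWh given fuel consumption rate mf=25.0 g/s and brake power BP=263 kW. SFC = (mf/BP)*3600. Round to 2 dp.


SFC = (mf / BP) * 3600
Rate = 25.0 / 263 = 0.095057 g/(s*kW)
SFC = 0.095057 * 3600 = 342.21 g/kWh


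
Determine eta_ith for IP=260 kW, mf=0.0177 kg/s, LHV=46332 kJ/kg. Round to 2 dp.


eta_ith = (IP / (mf * LHV)) * 100
Denominator = 0.0177 * 46332 = 820.0764 kW
eta_ith = (260 / 820.0764) * 100 = 31.70%


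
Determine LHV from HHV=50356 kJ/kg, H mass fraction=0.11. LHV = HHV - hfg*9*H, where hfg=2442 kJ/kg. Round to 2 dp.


LHV = HHV - hfg * 9 * H
Water correction = 2442 * 9 * 0.11 = 2417.580 kJ/kg
LHV = 50356 - 2417.580 = 47938.42 kJ/kg


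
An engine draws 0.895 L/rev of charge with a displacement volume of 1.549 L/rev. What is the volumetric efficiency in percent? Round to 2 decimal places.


eta_v = (V_actual / V_disp) * 100
Ratio = 0.895 / 1.549 = 0.5778
eta_v = 0.5778 * 100 = 57.78%


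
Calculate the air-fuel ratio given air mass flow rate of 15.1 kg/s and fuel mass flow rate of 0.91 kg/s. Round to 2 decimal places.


AFR = m_air / m_fuel
AFR = 15.1 / 0.91 = 16.59


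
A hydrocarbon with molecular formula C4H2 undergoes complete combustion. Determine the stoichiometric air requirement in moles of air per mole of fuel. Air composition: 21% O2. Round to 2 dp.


Balanced combustion: C4H2 + 4.5 O2 -> 4 CO2 + 1 H2O
O2 needed = C + H/4 = 4 + 2/4 = 4.50 moles
Air moles = O2 / 0.21 = 4.50 / 0.21 = 21.43 moles air


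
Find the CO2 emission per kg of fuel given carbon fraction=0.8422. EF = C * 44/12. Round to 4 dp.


EF = C_frac * (M_CO2 / M_C)
EF = 0.8422 * (44/12)
EF = 0.8422 * 3.666667 = 3.0881 kg_CO2/kg_fuel


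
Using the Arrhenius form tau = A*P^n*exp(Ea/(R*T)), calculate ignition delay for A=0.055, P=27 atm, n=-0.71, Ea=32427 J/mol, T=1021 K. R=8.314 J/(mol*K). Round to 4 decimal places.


tau = A * P^n * exp(Ea/(R*T))
P^n = 27^(-0.71) = 0.09632338
Ea/(R*T) = 32427/(8.314*1021) = 3.820067
exp(Ea/(R*T)) = 45.607276
tau = 0.055 * 0.09632338 * 45.607276 = 0.2416 ms
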